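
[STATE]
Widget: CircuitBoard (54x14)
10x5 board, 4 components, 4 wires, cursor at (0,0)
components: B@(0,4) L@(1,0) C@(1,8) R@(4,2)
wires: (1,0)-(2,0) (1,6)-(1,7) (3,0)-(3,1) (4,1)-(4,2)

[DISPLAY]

   0 1 2 3 4 5 6 7 8 9                                
0  [.]              B                                 
                                                      
1   L                       · ─ ·   C                 
    │                                                 
2   ·                                                 
                                                      
3   · ─ ·                                             
                                                      
4       · ─ R                                         
Cursor: (0,0)                                         
                                                      
                                                      
                                                      


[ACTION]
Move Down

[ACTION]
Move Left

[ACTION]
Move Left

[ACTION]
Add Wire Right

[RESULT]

   0 1 2 3 4 5 6 7 8 9                                
0                   B                                 
                                                      
1  [L]─ ·                   · ─ ·   C                 
    │                                                 
2   ·                                                 
                                                      
3   · ─ ·                                             
                                                      
4       · ─ R                                         
Cursor: (1,0)                                         
                                                      
                                                      
                                                      


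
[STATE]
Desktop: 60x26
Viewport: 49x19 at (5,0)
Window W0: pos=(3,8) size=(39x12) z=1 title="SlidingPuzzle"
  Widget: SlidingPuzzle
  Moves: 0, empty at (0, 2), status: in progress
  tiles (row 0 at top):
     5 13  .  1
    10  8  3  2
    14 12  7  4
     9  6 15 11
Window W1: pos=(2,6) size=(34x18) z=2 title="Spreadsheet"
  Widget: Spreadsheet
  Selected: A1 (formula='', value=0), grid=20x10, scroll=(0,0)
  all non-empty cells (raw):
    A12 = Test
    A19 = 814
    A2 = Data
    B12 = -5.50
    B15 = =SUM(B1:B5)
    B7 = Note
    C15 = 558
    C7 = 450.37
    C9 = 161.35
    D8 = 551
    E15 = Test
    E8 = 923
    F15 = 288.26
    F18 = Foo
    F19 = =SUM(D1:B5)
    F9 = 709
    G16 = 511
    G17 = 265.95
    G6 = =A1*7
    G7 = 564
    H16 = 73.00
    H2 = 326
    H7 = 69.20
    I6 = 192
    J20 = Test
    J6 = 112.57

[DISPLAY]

                                                 
                                                 
                                                 
                                                 
                                                 
                                                 
━━━━━━━━━━━━━━━━━━━━━━━━━━━━━━┓                  
preadsheet                    ┃                  
──────────────────────────────┨━━━━━┓            
:                             ┃     ┃            
     A       B       C       D┃─────┨            
------------------------------┃     ┃            
1      [0]       0       0    ┃     ┃            
2 Data           0       0    ┃     ┃            
3        0       0       0    ┃     ┃            
4        0       0       0    ┃     ┃            
5        0       0       0    ┃     ┃            
6        0       0       0    ┃     ┃            
7        0Note      450.37    ┃     ┃            


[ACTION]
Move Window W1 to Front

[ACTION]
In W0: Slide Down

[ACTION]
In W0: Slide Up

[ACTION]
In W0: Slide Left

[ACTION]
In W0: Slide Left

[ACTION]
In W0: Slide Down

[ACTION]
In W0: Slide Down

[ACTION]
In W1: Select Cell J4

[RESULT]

                                                 
                                                 
                                                 
                                                 
                                                 
                                                 
━━━━━━━━━━━━━━━━━━━━━━━━━━━━━━┓                  
preadsheet                    ┃                  
──────────────────────────────┨━━━━━┓            
:                             ┃     ┃            
     A       B       C       D┃─────┨            
------------------------------┃     ┃            
1        0       0       0    ┃     ┃            
2 Data           0       0    ┃     ┃            
3        0       0       0    ┃     ┃            
4        0       0       0    ┃     ┃            
5        0       0       0    ┃     ┃            
6        0       0       0    ┃     ┃            
7        0Note      450.37    ┃     ┃            


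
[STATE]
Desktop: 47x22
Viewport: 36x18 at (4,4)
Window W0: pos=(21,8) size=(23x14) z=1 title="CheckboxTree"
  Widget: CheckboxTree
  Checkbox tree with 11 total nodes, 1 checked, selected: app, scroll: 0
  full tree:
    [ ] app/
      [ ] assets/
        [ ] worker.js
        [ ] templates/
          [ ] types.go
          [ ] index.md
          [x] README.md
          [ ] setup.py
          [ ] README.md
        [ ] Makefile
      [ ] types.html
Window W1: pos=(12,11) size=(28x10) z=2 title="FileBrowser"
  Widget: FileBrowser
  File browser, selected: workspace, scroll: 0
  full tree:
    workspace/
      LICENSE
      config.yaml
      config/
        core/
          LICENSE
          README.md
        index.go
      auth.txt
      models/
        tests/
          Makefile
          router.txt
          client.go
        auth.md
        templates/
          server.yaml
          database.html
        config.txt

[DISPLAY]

                                    
                                    
                                    
                                    
                 ┏━━━━━━━━━━━━━━━━━━
                 ┃ CheckboxTree     
                 ┠──────────────────
        ┏━━━━━━━━━━━━━━━━━━━━━━━━━━┓
        ┃ FileBrowser              ┃
        ┠──────────────────────────┨
        ┃> [-] workspace/          ┃
        ┃    LICENSE               ┃
        ┃    config.yaml           ┃
        ┃    [+] config/           ┃
        ┃    auth.txt              ┃
        ┃    [+] models/           ┃
        ┗━━━━━━━━━━━━━━━━━━━━━━━━━━┛
                 ┗━━━━━━━━━━━━━━━━━━


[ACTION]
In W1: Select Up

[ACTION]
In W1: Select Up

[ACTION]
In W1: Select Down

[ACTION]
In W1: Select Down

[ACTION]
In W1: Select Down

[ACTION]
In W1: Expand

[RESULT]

                                    
                                    
                                    
                                    
                 ┏━━━━━━━━━━━━━━━━━━
                 ┃ CheckboxTree     
                 ┠──────────────────
        ┏━━━━━━━━━━━━━━━━━━━━━━━━━━┓
        ┃ FileBrowser              ┃
        ┠──────────────────────────┨
        ┃  [-] workspace/          ┃
        ┃    LICENSE               ┃
        ┃    config.yaml           ┃
        ┃  > [-] config/           ┃
        ┃      [+] core/           ┃
        ┃      index.go            ┃
        ┗━━━━━━━━━━━━━━━━━━━━━━━━━━┛
                 ┗━━━━━━━━━━━━━━━━━━


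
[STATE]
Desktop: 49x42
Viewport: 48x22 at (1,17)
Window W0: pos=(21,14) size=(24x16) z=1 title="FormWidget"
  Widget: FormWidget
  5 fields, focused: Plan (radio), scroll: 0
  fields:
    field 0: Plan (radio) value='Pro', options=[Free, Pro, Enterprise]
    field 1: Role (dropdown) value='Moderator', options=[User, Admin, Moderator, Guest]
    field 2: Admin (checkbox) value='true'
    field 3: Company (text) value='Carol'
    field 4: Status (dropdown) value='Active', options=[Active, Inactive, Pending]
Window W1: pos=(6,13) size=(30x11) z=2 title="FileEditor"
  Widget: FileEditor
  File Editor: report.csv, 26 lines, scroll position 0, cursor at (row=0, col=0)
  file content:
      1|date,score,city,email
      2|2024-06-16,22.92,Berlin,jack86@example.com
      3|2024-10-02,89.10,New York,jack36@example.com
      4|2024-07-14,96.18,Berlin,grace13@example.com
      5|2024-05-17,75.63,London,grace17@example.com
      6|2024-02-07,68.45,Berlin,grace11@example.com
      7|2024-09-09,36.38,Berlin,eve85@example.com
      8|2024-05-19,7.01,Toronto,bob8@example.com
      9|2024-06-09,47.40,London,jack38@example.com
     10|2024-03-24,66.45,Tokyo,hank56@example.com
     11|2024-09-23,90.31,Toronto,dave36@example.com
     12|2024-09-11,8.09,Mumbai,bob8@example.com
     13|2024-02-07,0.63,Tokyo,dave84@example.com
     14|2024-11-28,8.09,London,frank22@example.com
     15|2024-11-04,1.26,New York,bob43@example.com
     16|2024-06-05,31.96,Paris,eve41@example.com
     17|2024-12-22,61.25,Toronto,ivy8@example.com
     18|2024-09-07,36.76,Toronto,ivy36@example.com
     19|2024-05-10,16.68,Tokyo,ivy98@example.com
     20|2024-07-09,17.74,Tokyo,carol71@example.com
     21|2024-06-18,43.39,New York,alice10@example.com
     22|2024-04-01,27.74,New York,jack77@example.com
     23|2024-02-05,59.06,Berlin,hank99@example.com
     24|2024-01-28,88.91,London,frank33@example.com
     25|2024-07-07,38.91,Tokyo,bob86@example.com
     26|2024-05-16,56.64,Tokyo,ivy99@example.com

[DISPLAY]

     ┃2024-06-16,22.92,Berlin,jac█┃( ) Free┃    
     ┃2024-10-02,89.10,New York,j░┃[Moder▼]┃    
     ┃2024-07-14,96.18,Berlin,gra░┃[x]     ┃    
     ┃2024-05-17,75.63,London,gra░┃[Carol ]┃    
     ┃2024-02-07,68.45,Berlin,gra░┃[Activ▼]┃    
     ┃2024-09-09,36.38,Berlin,eve▼┃        ┃    
     ┗━━━━━━━━━━━━━━━━━━━━━━━━━━━━┛        ┃    
                    ┃                      ┃    
                    ┃                      ┃    
                    ┃                      ┃    
                    ┃                      ┃    
                    ┃                      ┃    
                    ┗━━━━━━━━━━━━━━━━━━━━━━┛    
                                                
                                                
                                                
                                                
                                                
                                                
                                                
                                                
                                                


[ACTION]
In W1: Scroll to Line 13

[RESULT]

     ┃2024-11-28,8.09,London,fran░┃( ) Free┃    
     ┃2024-11-04,1.26,New York,bo░┃[Moder▼]┃    
     ┃2024-06-05,31.96,Paris,eve4░┃[x]     ┃    
     ┃2024-12-22,61.25,Toronto,iv█┃[Carol ]┃    
     ┃2024-09-07,36.76,Toronto,iv░┃[Activ▼]┃    
     ┃2024-05-10,16.68,Tokyo,ivy9▼┃        ┃    
     ┗━━━━━━━━━━━━━━━━━━━━━━━━━━━━┛        ┃    
                    ┃                      ┃    
                    ┃                      ┃    
                    ┃                      ┃    
                    ┃                      ┃    
                    ┃                      ┃    
                    ┗━━━━━━━━━━━━━━━━━━━━━━┛    
                                                
                                                
                                                
                                                
                                                
                                                
                                                
                                                
                                                


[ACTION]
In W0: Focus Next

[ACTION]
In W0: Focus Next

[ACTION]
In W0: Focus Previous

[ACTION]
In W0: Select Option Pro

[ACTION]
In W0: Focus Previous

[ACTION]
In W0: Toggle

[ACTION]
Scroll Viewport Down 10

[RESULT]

     ┃2024-12-22,61.25,Toronto,iv█┃[Carol ]┃    
     ┃2024-09-07,36.76,Toronto,iv░┃[Activ▼]┃    
     ┃2024-05-10,16.68,Tokyo,ivy9▼┃        ┃    
     ┗━━━━━━━━━━━━━━━━━━━━━━━━━━━━┛        ┃    
                    ┃                      ┃    
                    ┃                      ┃    
                    ┃                      ┃    
                    ┃                      ┃    
                    ┃                      ┃    
                    ┗━━━━━━━━━━━━━━━━━━━━━━┛    
                                                
                                                
                                                
                                                
                                                
                                                
                                                
                                                
                                                
                                                
                                                
                                                


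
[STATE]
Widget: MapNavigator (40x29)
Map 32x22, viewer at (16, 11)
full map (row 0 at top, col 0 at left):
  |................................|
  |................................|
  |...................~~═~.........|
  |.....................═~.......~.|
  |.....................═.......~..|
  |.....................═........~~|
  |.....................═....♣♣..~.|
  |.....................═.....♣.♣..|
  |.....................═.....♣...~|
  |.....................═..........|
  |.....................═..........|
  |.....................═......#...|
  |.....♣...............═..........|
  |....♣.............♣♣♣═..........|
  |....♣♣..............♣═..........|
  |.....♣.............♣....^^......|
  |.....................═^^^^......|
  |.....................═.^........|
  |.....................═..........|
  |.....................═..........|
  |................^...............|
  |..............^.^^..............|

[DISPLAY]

                                        
                                        
                                        
    ................................    
    ................................    
    ...................~~═~.........    
    .....................═~.......~.    
    .....................═.......~..    
    .....................═........~~    
    .....................═....♣♣..~.    
    .....................═.....♣.♣..    
    .....................═.....♣...~    
    .....................═..........    
    .....................═..........    
    ................@....═......#...    
    .....♣...............═..........    
    ....♣.............♣♣♣═..........    
    ....♣♣..............♣═..........    
    .....♣.............♣....^^......    
    .....................═^^^^......    
    .....................═.^........    
    .....................═..........    
    .....................═..........    
    ................^...............    
    ..............^.^^..............    
                                        
                                        
                                        
                                        


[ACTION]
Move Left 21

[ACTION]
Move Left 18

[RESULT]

                                        
                                        
                                        
                    ....................
                    ....................
                    ...................~
                    ....................
                    ....................
                    ....................
                    ....................
                    ....................
                    ....................
                    ....................
                    ....................
                    @...................
                    .....♣..............
                    ....♣.............♣♣
                    ....♣♣..............
                    .....♣.............♣
                    ....................
                    ....................
                    ....................
                    ....................
                    ................^...
                    ..............^.^^..
                                        
                                        
                                        
                                        


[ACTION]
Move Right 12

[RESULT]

                                        
                                        
                                        
        ................................
        ................................
        ...................~~═~.........
        .....................═~.......~.
        .....................═.......~..
        .....................═........~~
        .....................═....♣♣..~.
        .....................═.....♣.♣..
        .....................═.....♣...~
        .....................═..........
        .....................═..........
        ............@........═......#...
        .....♣...............═..........
        ....♣.............♣♣♣═..........
        ....♣♣..............♣═..........
        .....♣.............♣....^^......
        .....................═^^^^......
        .....................═.^........
        .....................═..........
        .....................═..........
        ................^...............
        ..............^.^^..............
                                        
                                        
                                        
                                        


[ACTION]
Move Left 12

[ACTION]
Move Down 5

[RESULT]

                    ...................~
                    ....................
                    ....................
                    ....................
                    ....................
                    ....................
                    ....................
                    ....................
                    ....................
                    ....................
                    .....♣..............
                    ....♣.............♣♣
                    ....♣♣..............
                    .....♣.............♣
                    @...................
                    ....................
                    ....................
                    ....................
                    ................^...
                    ..............^.^^..
                                        
                                        
                                        
                                        
                                        
                                        
                                        
                                        
                                        


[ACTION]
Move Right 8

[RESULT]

            ...................~~═~.....
            .....................═~.....
            .....................═......
            .....................═......
            .....................═....♣♣
            .....................═.....♣
            .....................═.....♣
            .....................═......
            .....................═......
            .....................═......
            .....♣...............═......
            ....♣.............♣♣♣═......
            ....♣♣..............♣═......
            .....♣.............♣....^^..
            ........@............═^^^^..
            .....................═.^....
            .....................═......
            .....................═......
            ................^...........
            ..............^.^^..........
                                        
                                        
                                        
                                        
                                        
                                        
                                        
                                        
                                        


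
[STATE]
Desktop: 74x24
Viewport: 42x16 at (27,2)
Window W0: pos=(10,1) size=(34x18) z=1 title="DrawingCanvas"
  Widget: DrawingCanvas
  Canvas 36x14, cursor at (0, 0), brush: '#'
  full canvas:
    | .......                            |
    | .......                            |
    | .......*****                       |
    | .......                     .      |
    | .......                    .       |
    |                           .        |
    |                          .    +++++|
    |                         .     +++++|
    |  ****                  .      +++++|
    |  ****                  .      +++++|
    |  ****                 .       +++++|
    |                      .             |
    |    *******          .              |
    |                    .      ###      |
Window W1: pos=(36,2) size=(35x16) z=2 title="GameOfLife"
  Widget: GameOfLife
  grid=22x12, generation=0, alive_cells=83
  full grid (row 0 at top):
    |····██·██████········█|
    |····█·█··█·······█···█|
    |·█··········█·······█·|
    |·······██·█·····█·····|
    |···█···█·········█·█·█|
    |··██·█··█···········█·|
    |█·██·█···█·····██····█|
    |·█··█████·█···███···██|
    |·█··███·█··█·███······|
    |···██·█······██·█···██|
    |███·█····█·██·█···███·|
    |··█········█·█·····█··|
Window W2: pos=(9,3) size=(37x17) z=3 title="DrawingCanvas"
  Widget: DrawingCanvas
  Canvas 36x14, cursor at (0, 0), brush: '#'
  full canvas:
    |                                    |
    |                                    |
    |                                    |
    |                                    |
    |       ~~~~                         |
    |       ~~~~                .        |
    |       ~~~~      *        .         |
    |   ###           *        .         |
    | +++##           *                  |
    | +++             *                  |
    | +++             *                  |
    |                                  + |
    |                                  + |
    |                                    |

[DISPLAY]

         ┏━━━━━━━━━━━━━━━━━━━━━━━━━━━━━━━━
━━━━━━━━━━━━━━━━━━┓fe                     
                  ┃───────────────────────
──────────────────┨                       
                  ┃████········█          
                  ┃█·······█···█          
                  ┃···█·······█·          
                  ┃·█·····█·····          
                  ┃········█·█·█          
          .       ┃···········█·          
*        .        ┃█·····██····█          
*        .        ┃·█···███···██          
*                 ┃··█·███······          
*                 ┃····██·█···██          
*                 ┃█·██·█···███·          
                 +┃━━━━━━━━━━━━━━━━━━━━━━━


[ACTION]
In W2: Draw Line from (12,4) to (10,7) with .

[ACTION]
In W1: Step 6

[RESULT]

         ┏━━━━━━━━━━━━━━━━━━━━━━━━━━━━━━━━
━━━━━━━━━━━━━━━━━━┓fe                     
                  ┃───────────────────────
──────────────────┨                       
                  ┃·██··········          
                  ┃·██··········          
                  ┃·█···········          
                  ┃·············          
                  ┃·········███·          
          .       ┃·········█·█·          
*        .        ┃··██······██·          
*        .        ┃·██·█········          
*                 ┃·█·███·······          
*                 ┃····██·····██          
*                 ┃····██···█··█          
                 +┃━━━━━━━━━━━━━━━━━━━━━━━


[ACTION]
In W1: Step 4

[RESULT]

         ┏━━━━━━━━━━━━━━━━━━━━━━━━━━━━━━━━
━━━━━━━━━━━━━━━━━━┓fe                     
                  ┃───────────────────────
──────────────────┨                       
                  ┃·············          
                  ┃·············          
                  ┃·············          
                  ┃··········█··          
                  ┃·········█·█·          
          .       ┃··█······█··█          
*        .        ┃···█······██·          
*        .        ┃··█··········          
*                 ┃█············          
*                 ┃···········██          
*                 ┃····██···█··█          
                 +┃━━━━━━━━━━━━━━━━━━━━━━━


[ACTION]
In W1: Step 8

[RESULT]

         ┏━━━━━━━━━━━━━━━━━━━━━━━━━━━━━━━━
━━━━━━━━━━━━━━━━━━┓fe                     
                  ┃───────────────────────
──────────────────┨                       
                  ┃·············          
                  ┃·············          
                  ┃█············          
                  ┃█·········█··          
                  ┃·········█·█·          
          .       ┃·········█··█          
*        .        ┃··········██·          
*        .        ┃·············          
*                 ┃·············          
*                 ┃···········██          
*                 ┃····██···█··█          
                 +┃━━━━━━━━━━━━━━━━━━━━━━━


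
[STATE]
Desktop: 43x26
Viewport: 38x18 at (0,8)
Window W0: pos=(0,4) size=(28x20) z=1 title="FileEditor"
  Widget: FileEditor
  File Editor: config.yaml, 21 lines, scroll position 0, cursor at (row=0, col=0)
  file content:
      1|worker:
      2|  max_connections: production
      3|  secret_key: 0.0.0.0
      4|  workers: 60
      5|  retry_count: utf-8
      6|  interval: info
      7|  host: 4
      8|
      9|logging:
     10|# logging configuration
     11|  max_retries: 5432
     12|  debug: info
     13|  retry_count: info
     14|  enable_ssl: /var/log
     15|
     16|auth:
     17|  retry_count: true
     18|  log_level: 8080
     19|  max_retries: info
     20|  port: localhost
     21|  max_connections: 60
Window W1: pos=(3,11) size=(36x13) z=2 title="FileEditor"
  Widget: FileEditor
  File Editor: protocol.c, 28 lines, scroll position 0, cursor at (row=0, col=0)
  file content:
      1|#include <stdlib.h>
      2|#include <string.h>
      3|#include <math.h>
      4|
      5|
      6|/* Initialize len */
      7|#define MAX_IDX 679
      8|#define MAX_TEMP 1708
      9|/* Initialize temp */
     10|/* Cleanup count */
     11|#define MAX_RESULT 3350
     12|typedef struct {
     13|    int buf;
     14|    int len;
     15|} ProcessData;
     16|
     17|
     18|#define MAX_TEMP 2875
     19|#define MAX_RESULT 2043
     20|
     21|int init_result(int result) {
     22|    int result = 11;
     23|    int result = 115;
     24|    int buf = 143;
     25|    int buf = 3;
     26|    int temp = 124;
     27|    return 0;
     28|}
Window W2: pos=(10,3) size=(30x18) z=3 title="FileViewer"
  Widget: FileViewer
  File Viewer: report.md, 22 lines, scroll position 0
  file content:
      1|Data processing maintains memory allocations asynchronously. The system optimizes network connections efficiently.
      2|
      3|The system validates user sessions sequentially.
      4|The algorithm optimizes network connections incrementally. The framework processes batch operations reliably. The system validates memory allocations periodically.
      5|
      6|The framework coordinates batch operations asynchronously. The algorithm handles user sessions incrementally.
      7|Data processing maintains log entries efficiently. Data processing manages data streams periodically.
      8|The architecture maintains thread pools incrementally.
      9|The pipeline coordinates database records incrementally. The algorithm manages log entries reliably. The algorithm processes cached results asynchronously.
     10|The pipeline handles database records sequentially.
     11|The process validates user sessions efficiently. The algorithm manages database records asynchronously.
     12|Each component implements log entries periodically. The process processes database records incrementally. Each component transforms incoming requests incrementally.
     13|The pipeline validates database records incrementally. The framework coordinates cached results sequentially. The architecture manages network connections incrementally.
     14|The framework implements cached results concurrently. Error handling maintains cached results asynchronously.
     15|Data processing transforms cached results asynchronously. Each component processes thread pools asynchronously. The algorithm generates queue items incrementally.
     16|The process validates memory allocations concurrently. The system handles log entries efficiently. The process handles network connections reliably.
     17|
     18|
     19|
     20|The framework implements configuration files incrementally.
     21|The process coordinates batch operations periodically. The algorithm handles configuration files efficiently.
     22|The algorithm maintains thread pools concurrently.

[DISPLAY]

┃  max_con┃The system validates user s
┃  secret_┃The algorithm optimizes net
┃  workers┃                           
┃  ┏━━━━━━┃The framework coordinates b
┃  ┃ FileE┃Data processing maintains l
┃  ┠──────┃The architecture maintains 
┃  ┃█inclu┃The pipeline coordinates da
┃lo┃#inclu┃The pipeline handles databa
┃# ┃#inclu┃The process validates user 
┃  ┃      ┃Each component implements l
┃  ┃      ┃The pipeline validates data
┃  ┃/* Ini┃The framework implements ca
┃  ┃#defin┗━━━━━━━━━━━━━━━━━━━━━━━━━━━
┃  ┃#define MAX_TEMP 1708            ░
┃au┃/* Initialize temp */            ▼
┗━━┗━━━━━━━━━━━━━━━━━━━━━━━━━━━━━━━━━━
                                      
                                      


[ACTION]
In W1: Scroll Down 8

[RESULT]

┃  max_con┃The system validates user s
┃  secret_┃The algorithm optimizes net
┃  workers┃                           
┃  ┏━━━━━━┃The framework coordinates b
┃  ┃ FileE┃Data processing maintains l
┃  ┠──────┃The architecture maintains 
┃  ┃/* Ini┃The pipeline coordinates da
┃lo┃/* Cle┃The pipeline handles databa
┃# ┃#defin┃The process validates user 
┃  ┃typede┃Each component implements l
┃  ┃    in┃The pipeline validates data
┃  ┃    in┃The framework implements ca
┃  ┃} Proc┗━━━━━━━━━━━━━━━━━━━━━━━━━━━
┃  ┃                                 ░
┃au┃                                 ▼
┗━━┗━━━━━━━━━━━━━━━━━━━━━━━━━━━━━━━━━━
                                      
                                      


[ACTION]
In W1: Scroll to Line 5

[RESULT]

┃  max_con┃The system validates user s
┃  secret_┃The algorithm optimizes net
┃  workers┃                           
┃  ┏━━━━━━┃The framework coordinates b
┃  ┃ FileE┃Data processing maintains l
┃  ┠──────┃The architecture maintains 
┃  ┃      ┃The pipeline coordinates da
┃lo┃/* Ini┃The pipeline handles databa
┃# ┃#defin┃The process validates user 
┃  ┃#defin┃Each component implements l
┃  ┃/* Ini┃The pipeline validates data
┃  ┃/* Cle┃The framework implements ca
┃  ┃#defin┗━━━━━━━━━━━━━━━━━━━━━━━━━━━
┃  ┃typedef struct {                 ░
┃au┃    int buf;                     ▼
┗━━┗━━━━━━━━━━━━━━━━━━━━━━━━━━━━━━━━━━
                                      
                                      


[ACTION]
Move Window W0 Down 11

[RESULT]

┠─────────┃The system validates user s
┃█orker:  ┃The algorithm optimizes net
┃  max_con┃                           
┃  ┏━━━━━━┃The framework coordinates b
┃  ┃ FileE┃Data processing maintains l
┃  ┠──────┃The architecture maintains 
┃  ┃      ┃The pipeline coordinates da
┃  ┃/* Ini┃The pipeline handles databa
┃  ┃#defin┃The process validates user 
┃lo┃#defin┃Each component implements l
┃# ┃/* Ini┃The pipeline validates data
┃  ┃/* Cle┃The framework implements ca
┃  ┃#defin┗━━━━━━━━━━━━━━━━━━━━━━━━━━━
┃  ┃typedef struct {                 ░
┃  ┃    int buf;                     ▼
┃  ┗━━━━━━━━━━━━━━━━━━━━━━━━━━━━━━━━━━
┃auth:                    ▼┃          
┗━━━━━━━━━━━━━━━━━━━━━━━━━━┛          


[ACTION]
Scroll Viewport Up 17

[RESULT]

                                      
                                      
                                      
          ┏━━━━━━━━━━━━━━━━━━━━━━━━━━━
          ┃ FileViewer                
          ┠───────────────────────────
┏━━━━━━━━━┃Data processing maintains m
┃ FileEdit┃                           
┠─────────┃The system validates user s
┃█orker:  ┃The algorithm optimizes net
┃  max_con┃                           
┃  ┏━━━━━━┃The framework coordinates b
┃  ┃ FileE┃Data processing maintains l
┃  ┠──────┃The architecture maintains 
┃  ┃      ┃The pipeline coordinates da
┃  ┃/* Ini┃The pipeline handles databa
┃  ┃#defin┃The process validates user 
┃lo┃#defin┃Each component implements l


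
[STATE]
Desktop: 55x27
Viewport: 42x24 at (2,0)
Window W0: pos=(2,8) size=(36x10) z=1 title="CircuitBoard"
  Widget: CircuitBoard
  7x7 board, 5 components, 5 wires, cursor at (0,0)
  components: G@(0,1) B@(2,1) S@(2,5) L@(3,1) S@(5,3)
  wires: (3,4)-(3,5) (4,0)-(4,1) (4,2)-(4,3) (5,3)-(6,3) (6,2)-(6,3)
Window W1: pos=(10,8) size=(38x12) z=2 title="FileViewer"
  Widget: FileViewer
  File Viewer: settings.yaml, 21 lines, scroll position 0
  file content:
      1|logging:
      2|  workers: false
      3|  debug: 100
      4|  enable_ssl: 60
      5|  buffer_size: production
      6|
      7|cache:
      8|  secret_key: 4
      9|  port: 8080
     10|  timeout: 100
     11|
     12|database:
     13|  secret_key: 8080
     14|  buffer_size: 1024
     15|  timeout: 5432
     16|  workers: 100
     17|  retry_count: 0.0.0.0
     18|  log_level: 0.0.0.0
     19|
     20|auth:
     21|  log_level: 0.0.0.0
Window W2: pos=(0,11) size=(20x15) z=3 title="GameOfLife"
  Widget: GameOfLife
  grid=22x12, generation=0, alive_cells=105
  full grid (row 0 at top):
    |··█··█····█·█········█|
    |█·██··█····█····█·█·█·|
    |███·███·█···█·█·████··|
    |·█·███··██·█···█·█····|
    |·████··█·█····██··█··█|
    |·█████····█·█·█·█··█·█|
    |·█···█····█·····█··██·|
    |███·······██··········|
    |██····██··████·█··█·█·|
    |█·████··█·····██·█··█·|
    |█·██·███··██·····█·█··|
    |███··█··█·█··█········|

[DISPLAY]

                                          
                                          
                                          
                                          
                                          
                                          
                                          
                                          
┏━━━━━━━┏━━━━━━━━━━━━━━━━━━━━━━━━━━━━━━━━━
┃ Circui┃ FileViewer                      
┠───────┠─────────────────────────────────
━━━━━━━━━━━━━━━━━┓                        
GameOfLife       ┃: false                 
─────────────────┨100                     
en: 0            ┃ssl: 60                 
█··█····█····█·█·┃size: production        
·███·█···█·█·████┃                        
███··██·█···█·█··┃                        
██··█·█····██··█·┃key: 4                  
███····█·█·█·█··█┃━━━━━━━━━━━━━━━━━━━━━━━━
··█····█·····█··█┃                        
·······██········┃                        
···██··████·█··█·┃                        
███··█·····██·█··┃                        


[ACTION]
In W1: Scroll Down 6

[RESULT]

                                          
                                          
                                          
                                          
                                          
                                          
                                          
                                          
┏━━━━━━━┏━━━━━━━━━━━━━━━━━━━━━━━━━━━━━━━━━
┃ Circui┃ FileViewer                      
┠───────┠─────────────────────────────────
━━━━━━━━━━━━━━━━━┓                        
GameOfLife       ┃key: 4                  
─────────────────┨080                     
en: 0            ┃: 100                   
█··█····█····█·█·┃                        
·███·█···█·█·████┃                        
███··██·█···█·█··┃key: 8080               
██··█·█····██··█·┃size: 1024              
███····█·█·█·█··█┃━━━━━━━━━━━━━━━━━━━━━━━━
··█····█·····█··█┃                        
·······██········┃                        
···██··████·█··█·┃                        
███··█·····██·█··┃                        


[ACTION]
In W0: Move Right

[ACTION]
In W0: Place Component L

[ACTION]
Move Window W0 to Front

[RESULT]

                                          
                                          
                                          
                                          
                                          
                                          
                                          
                                          
┏━━━━━━━━━━━━━━━━━━━━━━━━━━━━━━━━━━┓━━━━━━
┃ CircuitBoard                     ┃      
┠──────────────────────────────────┨──────
┃   0 1 2 3 4 5 6                  ┃      
┃0      [L]                        ┃      
┃                                  ┃      
┃1                                 ┃      
┃                                  ┃      
┃2       B               S         ┃      
┗━━━━━━━━━━━━━━━━━━━━━━━━━━━━━━━━━━┛      
██··█·█····██··█·┃size: 1024              
███····█·█·█·█··█┃━━━━━━━━━━━━━━━━━━━━━━━━
··█····█·····█··█┃                        
·······██········┃                        
···██··████·█··█·┃                        
███··█·····██·█··┃                        
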